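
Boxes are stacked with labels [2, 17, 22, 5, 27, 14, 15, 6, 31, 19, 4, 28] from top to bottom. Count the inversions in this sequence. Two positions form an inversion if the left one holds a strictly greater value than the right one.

Count, for each position, how many later elements it exceeds:
2 → none → 0
17 → 5, 14, 15, 6, 4 → 5
22 → 5, 14, 15, 6, 19, 4 → 6
5 → 4 → 1
27 → 14, 15, 6, 19, 4 → 5
14 → 6, 4 → 2
15 → 6, 4 → 2
6 → 4 → 1
31 → 19, 4, 28 → 3
19 → 4 → 1
4 → none → 0
28 → none → 0
Sum: 0 + 5 + 6 + 1 + 5 + 2 + 2 + 1 + 3 + 1 + 0 + 0 = 26

Inversions: 26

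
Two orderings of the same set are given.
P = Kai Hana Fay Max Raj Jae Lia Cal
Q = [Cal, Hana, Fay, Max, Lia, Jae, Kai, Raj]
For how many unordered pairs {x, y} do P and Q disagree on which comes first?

Assign each item its position (1..8) in the first ordering, then rewrite the second ordering as that position sequence:
positions: Kai→1, Hana→2, Fay→3, Max→4, Raj→5, Jae→6, Lia→7, Cal→8
second ordering as positions: [8, 2, 3, 4, 7, 6, 1, 5]
Discordant pairs = inversions in this position sequence.
8: 2, 3, 4, 7, 6, 1, 5 → 7
2: 1 → 1
3: 1 → 1
4: 1 → 1
7: 6, 1, 5 → 3
6: 1, 5 → 2
1: 0
5: 0
Total: 7 + 1 + 1 + 1 + 3 + 2 + 0 + 0 = 15

15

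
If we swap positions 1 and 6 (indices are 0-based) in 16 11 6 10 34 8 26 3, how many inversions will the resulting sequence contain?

18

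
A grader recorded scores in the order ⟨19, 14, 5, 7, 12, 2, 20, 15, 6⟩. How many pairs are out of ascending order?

Out-of-order pairs: 20

Count, for each position, how many later elements it exceeds:
19: 7
14: 5
5: 1
7: 2
12: 2
2: 0
20: 2
15: 1
6: 0
Sum: 7 + 5 + 1 + 2 + 2 + 0 + 2 + 1 + 0 = 20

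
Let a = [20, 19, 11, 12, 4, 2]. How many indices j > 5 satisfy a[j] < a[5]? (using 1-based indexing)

The element at index 5 is 4.
Elements after it: 2
Those smaller than 4: 2

1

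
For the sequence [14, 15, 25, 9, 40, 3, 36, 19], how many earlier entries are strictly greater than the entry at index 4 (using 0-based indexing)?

0 such elements

The element at index 4 is 40.
Elements before it: 14, 15, 25, 9
None of them are larger than 40.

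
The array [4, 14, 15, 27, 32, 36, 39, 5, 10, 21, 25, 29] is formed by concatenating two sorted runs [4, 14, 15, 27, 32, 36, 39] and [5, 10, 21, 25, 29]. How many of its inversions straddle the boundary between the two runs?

23

Take each right-half value and tally the left-half values above it:
r = 5: 14, 15, 27, 32, 36, 39 → 6
r = 10: 14, 15, 27, 32, 36, 39 → 6
r = 21: 27, 32, 36, 39 → 4
r = 25: 27, 32, 36, 39 → 4
r = 29: 32, 36, 39 → 3
Cross-inversions: 6 + 6 + 4 + 4 + 3 = 23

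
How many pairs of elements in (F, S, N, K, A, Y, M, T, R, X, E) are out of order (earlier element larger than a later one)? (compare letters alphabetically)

Count, for each position, how many later elements it exceeds:
F → A, E → 2
S → N, K, A, M, R, E → 6
N → K, A, M, E → 4
K → A, E → 2
A → none → 0
Y → M, T, R, X, E → 5
M → E → 1
T → R, E → 2
R → E → 1
X → E → 1
E → none → 0
Sum: 2 + 6 + 4 + 2 + 0 + 5 + 1 + 2 + 1 + 1 + 0 = 24

24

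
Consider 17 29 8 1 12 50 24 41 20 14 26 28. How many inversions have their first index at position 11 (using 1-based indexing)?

0 such elements

The element at index 11 is 26.
Elements after it: 28
None of them are smaller than 26.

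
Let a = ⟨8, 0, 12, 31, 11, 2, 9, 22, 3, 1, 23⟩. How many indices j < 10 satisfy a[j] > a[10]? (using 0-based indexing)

1

The element at index 10 is 23.
Elements before it: 8, 0, 12, 31, 11, 2, 9, 22, 3, 1
Those larger than 23: 31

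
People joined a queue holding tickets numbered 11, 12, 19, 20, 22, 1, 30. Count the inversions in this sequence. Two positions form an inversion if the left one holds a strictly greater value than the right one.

Listing every pair i<j with a[i]>a[j] (using 1-based positions):
(1,6): 11 > 1
(2,6): 12 > 1
(3,6): 19 > 1
(4,6): 20 > 1
(5,6): 22 > 1
That's 5 pairs.

5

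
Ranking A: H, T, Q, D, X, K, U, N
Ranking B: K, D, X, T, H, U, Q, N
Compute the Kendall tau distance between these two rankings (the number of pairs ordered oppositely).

There are 13 discordant pairs.

Assign each item its position (1..8) in the first ordering, then rewrite the second ordering as that position sequence:
positions: H→1, T→2, Q→3, D→4, X→5, K→6, U→7, N→8
second ordering as positions: [6, 4, 5, 2, 1, 7, 3, 8]
Discordant pairs = inversions in this position sequence.
6: 4, 5, 2, 1, 3 → 5
4: 2, 1, 3 → 3
5: 2, 1, 3 → 3
2: 1 → 1
1: 0
7: 3 → 1
3: 0
8: 0
Total: 5 + 3 + 3 + 1 + 0 + 1 + 0 + 0 = 13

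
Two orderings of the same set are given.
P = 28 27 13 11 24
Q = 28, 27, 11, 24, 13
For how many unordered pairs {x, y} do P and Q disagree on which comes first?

2 disagreeing pairs

Assign each item its position (1..5) in the first ordering, then rewrite the second ordering as that position sequence:
positions: 28→1, 27→2, 13→3, 11→4, 24→5
second ordering as positions: [1, 2, 4, 5, 3]
Discordant pairs = inversions in this position sequence.
1: 0
2: 0
4: 3 → 1
5: 3 → 1
3: 0
Total: 0 + 0 + 1 + 1 + 0 = 2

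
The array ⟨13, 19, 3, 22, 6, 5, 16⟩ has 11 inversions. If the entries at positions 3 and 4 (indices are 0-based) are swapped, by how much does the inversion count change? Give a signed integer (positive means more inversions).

-1

Positions 3 and 4 hold 22 and 6; after swapping, the array is [13, 19, 3, 6, 22, 5, 16].
For each element, count later entries that are smaller:
13: 3
19: 4
3: 0
6: 1
22: 2
5: 0
16: 0
Sum: 3 + 4 + 0 + 1 + 2 + 0 + 0 = 10
Change: 10 − 11 = -1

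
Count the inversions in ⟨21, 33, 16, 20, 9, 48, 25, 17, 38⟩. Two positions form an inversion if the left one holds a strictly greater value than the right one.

16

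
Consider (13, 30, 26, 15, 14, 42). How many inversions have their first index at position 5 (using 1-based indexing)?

0

The element at index 5 is 14.
Elements after it: 42
None of them are smaller than 14.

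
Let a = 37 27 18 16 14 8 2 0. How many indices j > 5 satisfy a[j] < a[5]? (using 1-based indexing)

3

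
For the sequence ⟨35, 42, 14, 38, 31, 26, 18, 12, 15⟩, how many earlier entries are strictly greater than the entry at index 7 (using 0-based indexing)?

The element at index 7 is 12.
Elements before it: 35, 42, 14, 38, 31, 26, 18
Those larger than 12: 35, 42, 14, 38, 31, 26, 18

7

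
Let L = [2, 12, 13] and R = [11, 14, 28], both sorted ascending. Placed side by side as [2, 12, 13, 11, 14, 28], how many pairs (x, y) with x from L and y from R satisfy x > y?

2

Count, for every r in R, how many entries of L exceed r:
r = 11: 12, 13 → 2
r = 14: none → 0
r = 28: none → 0
Cross-inversions: 2 + 0 + 0 = 2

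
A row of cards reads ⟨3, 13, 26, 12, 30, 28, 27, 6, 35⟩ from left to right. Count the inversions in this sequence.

Sweep left to right; for each value list the smaller values that follow it:
3: 0
13: 2
26: 2
12: 1
30: 3
28: 2
27: 1
6: 0
35: 0
Sum: 0 + 2 + 2 + 1 + 3 + 2 + 1 + 0 + 0 = 11

There are 11 out-of-order pairs.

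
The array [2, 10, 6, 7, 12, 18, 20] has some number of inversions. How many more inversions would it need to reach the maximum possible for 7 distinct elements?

19 inversions short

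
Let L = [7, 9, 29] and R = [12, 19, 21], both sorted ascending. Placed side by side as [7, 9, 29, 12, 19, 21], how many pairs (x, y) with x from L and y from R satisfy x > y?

Count, for every r in R, how many entries of L exceed r:
r = 12: 29 → 1
r = 19: 29 → 1
r = 21: 29 → 1
Cross-inversions: 1 + 1 + 1 = 3

3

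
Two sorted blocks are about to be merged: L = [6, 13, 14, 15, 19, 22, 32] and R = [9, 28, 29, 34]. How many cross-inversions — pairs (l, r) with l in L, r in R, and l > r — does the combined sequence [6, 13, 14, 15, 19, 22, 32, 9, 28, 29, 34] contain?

8

For each element r of the right run, count left-run elements greater than r:
r = 9: 13, 14, 15, 19, 22, 32 → 6
r = 28: 32 → 1
r = 29: 32 → 1
r = 34: none → 0
Cross-inversions: 6 + 1 + 1 + 0 = 8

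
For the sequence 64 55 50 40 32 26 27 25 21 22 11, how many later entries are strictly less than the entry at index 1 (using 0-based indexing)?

9

The element at index 1 is 55.
Elements after it: 50, 40, 32, 26, 27, 25, 21, 22, 11
Those smaller than 55: 50, 40, 32, 26, 27, 25, 21, 22, 11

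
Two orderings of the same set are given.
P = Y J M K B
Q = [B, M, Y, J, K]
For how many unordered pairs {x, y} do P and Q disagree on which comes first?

Assign each item its position (1..5) in the first ordering, then rewrite the second ordering as that position sequence:
positions: Y→1, J→2, M→3, K→4, B→5
second ordering as positions: [5, 3, 1, 2, 4]
Discordant pairs = inversions in this position sequence.
5: 3, 1, 2, 4 → 4
3: 1, 2 → 2
1: 0
2: 0
4: 0
Total: 4 + 2 + 0 + 0 + 0 = 6

6 disagreeing pairs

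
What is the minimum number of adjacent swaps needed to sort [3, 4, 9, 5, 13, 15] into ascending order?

1

Each adjacent swap fixes exactly one inversion, so the minimum swap count equals the number of inversions.
Count inversions — for each element, later elements that are smaller:
3: none → 0
4: none → 0
9: 5 → 1
5: none → 0
13: none → 0
15: none → 0
Total inversions: 0 + 0 + 1 + 0 + 0 + 0 = 1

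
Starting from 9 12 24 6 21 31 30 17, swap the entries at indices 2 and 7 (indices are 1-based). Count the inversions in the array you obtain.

Positions 2 and 7 hold 12 and 30; after swapping, the array is [9, 30, 24, 6, 21, 31, 12, 17].
Sweep left to right; for each value list the smaller values that follow it:
9 → 6 → 1
30 → 24, 6, 21, 12, 17 → 5
24 → 6, 21, 12, 17 → 4
6 → none → 0
21 → 12, 17 → 2
31 → 12, 17 → 2
12 → none → 0
17 → none → 0
Sum: 1 + 5 + 4 + 0 + 2 + 2 + 0 + 0 = 14

There are 14 inversions.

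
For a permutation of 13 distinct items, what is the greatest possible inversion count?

78 inversions

A reversed (strictly descending) arrangement makes every pair an inversion, giving C(13, 2) inversions.
C(13, 2) = 13·12/2 = 78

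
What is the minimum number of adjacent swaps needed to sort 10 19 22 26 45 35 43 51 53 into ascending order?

Each adjacent swap fixes exactly one inversion, so the minimum swap count equals the number of inversions.
Count inversions — for each element, later elements that are smaller:
10: none → 0
19: none → 0
22: none → 0
26: none → 0
45: 35, 43 → 2
35: none → 0
43: none → 0
51: none → 0
53: none → 0
Total inversions: 0 + 0 + 0 + 0 + 2 + 0 + 0 + 0 + 0 = 2

2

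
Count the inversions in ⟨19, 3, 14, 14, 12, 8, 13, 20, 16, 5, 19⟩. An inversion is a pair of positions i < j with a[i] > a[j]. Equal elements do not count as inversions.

For each element, count later entries that are smaller:
19 → 3, 14, 14, 12, 8, 13, 16, 5 → 8
3 → none → 0
14 → 12, 8, 13, 5 → 4
14 → 12, 8, 13, 5 → 4
12 → 8, 5 → 2
8 → 5 → 1
13 → 5 → 1
20 → 16, 5, 19 → 3
16 → 5 → 1
5 → none → 0
19 → none → 0
Sum: 8 + 0 + 4 + 4 + 2 + 1 + 1 + 3 + 1 + 0 + 0 = 24

24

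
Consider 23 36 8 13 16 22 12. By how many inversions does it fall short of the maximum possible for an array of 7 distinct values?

8 inversions short

Maximum inversions for 7 distinct elements is C(7, 2) = 7·6/2 = 21.
Current inversions — for each element, count later smaller elements:
23: 5
36: 5
8: 0
13: 1
16: 1
22: 1
12: 0
Current total: 5 + 5 + 0 + 1 + 1 + 1 + 0 = 13
Shortfall: 21 − 13 = 8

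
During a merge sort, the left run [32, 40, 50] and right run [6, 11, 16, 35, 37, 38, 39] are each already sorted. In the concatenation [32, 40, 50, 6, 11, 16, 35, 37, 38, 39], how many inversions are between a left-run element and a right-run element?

17 cross-inversions

Count, for every r in R, how many entries of L exceed r:
r = 6: 32, 40, 50 → 3
r = 11: 32, 40, 50 → 3
r = 16: 32, 40, 50 → 3
r = 35: 40, 50 → 2
r = 37: 40, 50 → 2
r = 38: 40, 50 → 2
r = 39: 40, 50 → 2
Cross-inversions: 3 + 3 + 3 + 2 + 2 + 2 + 2 = 17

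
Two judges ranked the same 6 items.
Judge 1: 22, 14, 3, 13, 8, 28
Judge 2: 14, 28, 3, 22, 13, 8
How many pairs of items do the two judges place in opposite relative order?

6

Assign each item its position (1..6) in the first ordering, then rewrite the second ordering as that position sequence:
positions: 22→1, 14→2, 3→3, 13→4, 8→5, 28→6
second ordering as positions: [2, 6, 3, 1, 4, 5]
Discordant pairs = inversions in this position sequence.
2: 1 → 1
6: 3, 1, 4, 5 → 4
3: 1 → 1
1: 0
4: 0
5: 0
Total: 1 + 4 + 1 + 0 + 0 + 0 = 6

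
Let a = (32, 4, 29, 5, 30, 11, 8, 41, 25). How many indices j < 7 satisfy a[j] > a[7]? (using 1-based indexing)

4 such elements

The element at index 7 is 8.
Elements before it: 32, 4, 29, 5, 30, 11
Those larger than 8: 32, 29, 30, 11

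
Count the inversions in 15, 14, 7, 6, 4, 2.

15 out-of-order pairs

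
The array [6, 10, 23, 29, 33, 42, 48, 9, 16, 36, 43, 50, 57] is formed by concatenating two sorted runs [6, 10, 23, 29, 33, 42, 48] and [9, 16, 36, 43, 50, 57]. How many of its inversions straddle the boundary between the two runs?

14

Take each right-half value and tally the left-half values above it:
r = 9: 10, 23, 29, 33, 42, 48 → 6
r = 16: 23, 29, 33, 42, 48 → 5
r = 36: 42, 48 → 2
r = 43: 48 → 1
r = 50: none → 0
r = 57: none → 0
Cross-inversions: 6 + 5 + 2 + 1 + 0 + 0 = 14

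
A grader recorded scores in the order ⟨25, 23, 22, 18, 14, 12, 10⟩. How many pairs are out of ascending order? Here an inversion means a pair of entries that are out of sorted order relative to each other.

For each element, count later entries that are smaller:
25 → 23, 22, 18, 14, 12, 10 → 6
23 → 22, 18, 14, 12, 10 → 5
22 → 18, 14, 12, 10 → 4
18 → 14, 12, 10 → 3
14 → 12, 10 → 2
12 → 10 → 1
10 → none → 0
Sum: 6 + 5 + 4 + 3 + 2 + 1 + 0 = 21

There are 21 inversions.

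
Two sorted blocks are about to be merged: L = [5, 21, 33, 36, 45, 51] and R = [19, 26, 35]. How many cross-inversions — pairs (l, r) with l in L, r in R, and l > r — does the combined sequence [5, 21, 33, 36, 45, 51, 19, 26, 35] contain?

Cross-inversions: 12

Count, for every r in R, how many entries of L exceed r:
r = 19: 21, 33, 36, 45, 51 → 5
r = 26: 33, 36, 45, 51 → 4
r = 35: 36, 45, 51 → 3
Cross-inversions: 5 + 4 + 3 = 12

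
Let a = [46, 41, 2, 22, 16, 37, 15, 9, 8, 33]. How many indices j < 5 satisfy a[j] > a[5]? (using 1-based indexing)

The element at index 5 is 16.
Elements before it: 46, 41, 2, 22
Those larger than 16: 46, 41, 22

3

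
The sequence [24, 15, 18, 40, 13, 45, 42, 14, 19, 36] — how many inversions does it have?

20 inversions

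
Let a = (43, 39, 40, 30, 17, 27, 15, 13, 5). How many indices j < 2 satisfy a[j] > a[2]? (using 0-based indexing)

1 such element

The element at index 2 is 40.
Elements before it: 43, 39
Those larger than 40: 43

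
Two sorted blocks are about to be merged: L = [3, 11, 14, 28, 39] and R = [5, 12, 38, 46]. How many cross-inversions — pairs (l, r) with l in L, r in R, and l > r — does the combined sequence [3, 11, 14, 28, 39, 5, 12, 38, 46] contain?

Count, for every r in R, how many entries of L exceed r:
r = 5: 11, 14, 28, 39 → 4
r = 12: 14, 28, 39 → 3
r = 38: 39 → 1
r = 46: none → 0
Cross-inversions: 4 + 3 + 1 + 0 = 8

8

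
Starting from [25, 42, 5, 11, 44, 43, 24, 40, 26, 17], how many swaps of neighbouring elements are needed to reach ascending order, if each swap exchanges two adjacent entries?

23

Minimum adjacent swaps = number of inversions (each swap of adjacent out-of-order elements removes one inversion and no swap can remove more).
Count inversions — for each element, later elements that are smaller:
25: 5, 11, 24, 17 → 4
42: 5, 11, 24, 40, 26, 17 → 6
5: none → 0
11: none → 0
44: 43, 24, 40, 26, 17 → 5
43: 24, 40, 26, 17 → 4
24: 17 → 1
40: 26, 17 → 2
26: 17 → 1
17: none → 0
Total inversions: 4 + 6 + 0 + 0 + 5 + 4 + 1 + 2 + 1 + 0 = 23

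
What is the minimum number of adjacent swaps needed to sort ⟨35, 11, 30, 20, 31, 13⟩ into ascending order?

Each adjacent swap fixes exactly one inversion, so the minimum swap count equals the number of inversions.
Count inversions — for each element, later elements that are smaller:
35: 11, 30, 20, 31, 13 → 5
11: none → 0
30: 20, 13 → 2
20: 13 → 1
31: 13 → 1
13: none → 0
Total inversions: 5 + 0 + 2 + 1 + 1 + 0 = 9

9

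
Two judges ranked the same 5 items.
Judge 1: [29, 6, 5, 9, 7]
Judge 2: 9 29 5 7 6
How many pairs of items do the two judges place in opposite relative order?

5

Assign each item its position (1..5) in the first ordering, then rewrite the second ordering as that position sequence:
positions: 29→1, 6→2, 5→3, 9→4, 7→5
second ordering as positions: [4, 1, 3, 5, 2]
Discordant pairs = inversions in this position sequence.
4: 1, 3, 2 → 3
1: 0
3: 2 → 1
5: 2 → 1
2: 0
Total: 3 + 0 + 1 + 1 + 0 = 5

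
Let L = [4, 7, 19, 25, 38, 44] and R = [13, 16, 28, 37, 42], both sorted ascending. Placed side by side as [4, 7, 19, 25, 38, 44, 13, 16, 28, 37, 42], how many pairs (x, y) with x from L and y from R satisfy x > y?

For each element r of the right run, count left-run elements greater than r:
r = 13: 19, 25, 38, 44 → 4
r = 16: 19, 25, 38, 44 → 4
r = 28: 38, 44 → 2
r = 37: 38, 44 → 2
r = 42: 44 → 1
Cross-inversions: 4 + 4 + 2 + 2 + 1 = 13

13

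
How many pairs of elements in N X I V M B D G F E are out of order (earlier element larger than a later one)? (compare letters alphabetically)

Element-by-element contributions:
N → I, M, B, D, G, F, E → 7
X → I, V, M, B, D, G, F, E → 8
I → B, D, G, F, E → 5
V → M, B, D, G, F, E → 6
M → B, D, G, F, E → 5
B → none → 0
D → none → 0
G → F, E → 2
F → E → 1
E → none → 0
Sum: 7 + 8 + 5 + 6 + 5 + 0 + 0 + 2 + 1 + 0 = 34

Out-of-order pairs: 34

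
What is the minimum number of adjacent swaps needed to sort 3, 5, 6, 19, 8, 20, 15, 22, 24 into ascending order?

Swaps: 3

Each adjacent swap fixes exactly one inversion, so the minimum swap count equals the number of inversions.
Count inversions — for each element, later elements that are smaller:
3: none → 0
5: none → 0
6: none → 0
19: 8, 15 → 2
8: none → 0
20: 15 → 1
15: none → 0
22: none → 0
24: none → 0
Total inversions: 0 + 0 + 0 + 2 + 0 + 1 + 0 + 0 + 0 = 3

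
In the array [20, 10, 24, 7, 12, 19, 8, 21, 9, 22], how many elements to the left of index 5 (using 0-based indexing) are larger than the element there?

2 such elements

The element at index 5 is 19.
Elements before it: 20, 10, 24, 7, 12
Those larger than 19: 20, 24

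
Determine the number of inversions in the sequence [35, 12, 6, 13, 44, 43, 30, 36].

10

For each element, count later entries that are smaller:
35 → 12, 6, 13, 30 → 4
12 → 6 → 1
6 → none → 0
13 → none → 0
44 → 43, 30, 36 → 3
43 → 30, 36 → 2
30 → none → 0
36 → none → 0
Sum: 4 + 1 + 0 + 0 + 3 + 2 + 0 + 0 = 10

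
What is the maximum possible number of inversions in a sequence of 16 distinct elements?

A reversed (strictly descending) arrangement makes every pair an inversion, giving C(16, 2) inversions.
C(16, 2) = 16·15/2 = 120

120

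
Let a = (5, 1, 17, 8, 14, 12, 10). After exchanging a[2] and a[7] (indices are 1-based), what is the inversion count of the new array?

11

Positions 2 and 7 hold 1 and 10; after swapping, the array is [5, 10, 17, 8, 14, 12, 1].
Sweep left to right; for each value list the smaller values that follow it:
5 → 1 → 1
10 → 8, 1 → 2
17 → 8, 14, 12, 1 → 4
8 → 1 → 1
14 → 12, 1 → 2
12 → 1 → 1
1 → none → 0
Sum: 1 + 2 + 4 + 1 + 2 + 1 + 0 = 11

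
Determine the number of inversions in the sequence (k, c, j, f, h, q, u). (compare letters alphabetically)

6 inversions

Listing every pair i<j with a[i]>a[j] (using 1-based positions):
(1,2): k > c
(1,3): k > j
(1,4): k > f
(1,5): k > h
(3,4): j > f
(3,5): j > h
That's 6 pairs.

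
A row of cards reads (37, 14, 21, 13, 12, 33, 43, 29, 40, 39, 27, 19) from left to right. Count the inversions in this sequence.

30

Count, for each position, how many later elements it exceeds:
37: 8
14: 2
21: 3
13: 1
12: 0
33: 3
43: 5
29: 2
40: 3
39: 2
27: 1
19: 0
Sum: 8 + 2 + 3 + 1 + 0 + 3 + 5 + 2 + 3 + 2 + 1 + 0 = 30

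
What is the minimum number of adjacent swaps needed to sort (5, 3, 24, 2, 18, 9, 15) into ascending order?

The minimum number of adjacent swaps to sort an array equals its inversion count, since every such swap removes exactly one inversion.
Count inversions — for each element, later elements that are smaller:
5: 3, 2 → 2
3: 2 → 1
24: 2, 18, 9, 15 → 4
2: none → 0
18: 9, 15 → 2
9: none → 0
15: none → 0
Total inversions: 2 + 1 + 4 + 0 + 2 + 0 + 0 = 9

9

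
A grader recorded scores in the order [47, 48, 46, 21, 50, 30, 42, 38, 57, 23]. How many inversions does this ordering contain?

26 inversions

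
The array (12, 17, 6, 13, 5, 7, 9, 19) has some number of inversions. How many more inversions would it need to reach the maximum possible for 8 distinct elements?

15

Maximum inversions for 8 distinct elements is C(8, 2) = 8·7/2 = 28.
Current inversions — for each element, count later smaller elements:
12: 4
17: 5
6: 1
13: 3
5: 0
7: 0
9: 0
19: 0
Current total: 4 + 5 + 1 + 3 + 0 + 0 + 0 + 0 = 13
Shortfall: 28 − 13 = 15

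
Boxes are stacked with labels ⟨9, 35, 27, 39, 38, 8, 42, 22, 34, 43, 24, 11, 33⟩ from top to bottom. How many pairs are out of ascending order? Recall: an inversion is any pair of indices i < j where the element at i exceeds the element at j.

38

For each element, count later entries that are smaller:
9: 1
35: 7
27: 4
39: 7
38: 6
8: 0
42: 5
22: 1
34: 3
43: 3
24: 1
11: 0
33: 0
Sum: 1 + 7 + 4 + 7 + 6 + 0 + 5 + 1 + 3 + 3 + 1 + 0 + 0 = 38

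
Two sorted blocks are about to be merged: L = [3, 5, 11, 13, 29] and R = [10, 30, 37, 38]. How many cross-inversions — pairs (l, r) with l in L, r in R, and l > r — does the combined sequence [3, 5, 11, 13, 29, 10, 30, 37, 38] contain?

Take each right-half value and tally the left-half values above it:
r = 10: 11, 13, 29 → 3
r = 30: none → 0
r = 37: none → 0
r = 38: none → 0
Cross-inversions: 3 + 0 + 0 + 0 = 3

3 cross-inversions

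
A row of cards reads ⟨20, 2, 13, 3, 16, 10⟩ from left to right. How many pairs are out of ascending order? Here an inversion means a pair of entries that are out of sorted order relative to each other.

There are 8 out-of-order pairs.

Count, for each position, how many later elements it exceeds:
20 → 2, 13, 3, 16, 10 → 5
2 → none → 0
13 → 3, 10 → 2
3 → none → 0
16 → 10 → 1
10 → none → 0
Sum: 5 + 0 + 2 + 0 + 1 + 0 = 8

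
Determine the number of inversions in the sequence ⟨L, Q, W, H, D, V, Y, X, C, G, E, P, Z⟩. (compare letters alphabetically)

Count, for each position, how many later elements it exceeds:
L → H, D, C, G, E → 5
Q → H, D, C, G, E, P → 6
W → H, D, V, C, G, E, P → 7
H → D, C, G, E → 4
D → C → 1
V → C, G, E, P → 4
Y → X, C, G, E, P → 5
X → C, G, E, P → 4
C → none → 0
G → E → 1
E → none → 0
P → none → 0
Z → none → 0
Sum: 5 + 6 + 7 + 4 + 1 + 4 + 5 + 4 + 0 + 1 + 0 + 0 + 0 = 37

37 inversions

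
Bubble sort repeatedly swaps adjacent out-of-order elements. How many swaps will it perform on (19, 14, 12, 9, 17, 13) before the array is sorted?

There are 10 adjacent swaps.

Minimum adjacent swaps = number of inversions (each swap of adjacent out-of-order elements removes one inversion and no swap can remove more).
Count inversions — for each element, later elements that are smaller:
19: 14, 12, 9, 17, 13 → 5
14: 12, 9, 13 → 3
12: 9 → 1
9: none → 0
17: 13 → 1
13: none → 0
Total inversions: 5 + 3 + 1 + 0 + 1 + 0 = 10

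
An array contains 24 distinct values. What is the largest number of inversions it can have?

The maximum occurs when the array is in strictly decreasing order: every one of the C(24, 2) pairs is inverted.
C(24, 2) = 24·23/2 = 276

There are 276 inversions.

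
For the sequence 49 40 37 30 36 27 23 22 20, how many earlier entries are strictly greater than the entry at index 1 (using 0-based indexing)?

1

The element at index 1 is 40.
Elements before it: 49
Those larger than 40: 49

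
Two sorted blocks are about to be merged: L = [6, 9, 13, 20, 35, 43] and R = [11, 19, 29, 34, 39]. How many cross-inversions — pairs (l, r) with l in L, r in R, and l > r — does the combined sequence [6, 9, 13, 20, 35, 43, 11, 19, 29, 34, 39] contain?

Cross-inversions: 12

Take each right-half value and tally the left-half values above it:
r = 11: 13, 20, 35, 43 → 4
r = 19: 20, 35, 43 → 3
r = 29: 35, 43 → 2
r = 34: 35, 43 → 2
r = 39: 43 → 1
Cross-inversions: 4 + 3 + 2 + 2 + 1 = 12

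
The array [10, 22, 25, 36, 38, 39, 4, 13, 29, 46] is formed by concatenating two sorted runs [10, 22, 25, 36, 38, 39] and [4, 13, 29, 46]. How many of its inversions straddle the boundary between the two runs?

Split inversions: 14

For each element r of the right run, count left-run elements greater than r:
r = 4: 10, 22, 25, 36, 38, 39 → 6
r = 13: 22, 25, 36, 38, 39 → 5
r = 29: 36, 38, 39 → 3
r = 46: none → 0
Cross-inversions: 6 + 5 + 3 + 0 = 14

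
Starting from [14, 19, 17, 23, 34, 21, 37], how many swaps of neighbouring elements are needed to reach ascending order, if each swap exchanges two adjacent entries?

3

The minimum number of adjacent swaps to sort an array equals its inversion count, since every such swap removes exactly one inversion.
Count inversions — for each element, later elements that are smaller:
14: none → 0
19: 17 → 1
17: none → 0
23: 21 → 1
34: 21 → 1
21: none → 0
37: none → 0
Total inversions: 0 + 1 + 0 + 1 + 1 + 0 + 0 = 3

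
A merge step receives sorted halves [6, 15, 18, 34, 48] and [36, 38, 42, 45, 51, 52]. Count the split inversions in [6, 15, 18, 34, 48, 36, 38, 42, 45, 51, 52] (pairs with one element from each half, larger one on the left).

4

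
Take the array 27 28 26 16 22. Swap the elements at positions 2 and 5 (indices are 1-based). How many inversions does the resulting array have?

Positions 2 and 5 hold 28 and 22; after swapping, the array is [27, 22, 26, 16, 28].
For each element, count later entries that are smaller:
27: 3
22: 1
26: 1
16: 0
28: 0
Sum: 3 + 1 + 1 + 0 + 0 = 5

5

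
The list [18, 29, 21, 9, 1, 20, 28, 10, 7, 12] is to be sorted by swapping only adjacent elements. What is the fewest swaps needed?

28 swaps

The minimum number of adjacent swaps to sort an array equals its inversion count, since every such swap removes exactly one inversion.
Count inversions — for each element, later elements that are smaller:
18: 9, 1, 10, 7, 12 → 5
29: 21, 9, 1, 20, 28, 10, 7, 12 → 8
21: 9, 1, 20, 10, 7, 12 → 6
9: 1, 7 → 2
1: none → 0
20: 10, 7, 12 → 3
28: 10, 7, 12 → 3
10: 7 → 1
7: none → 0
12: none → 0
Total inversions: 5 + 8 + 6 + 2 + 0 + 3 + 3 + 1 + 0 + 0 = 28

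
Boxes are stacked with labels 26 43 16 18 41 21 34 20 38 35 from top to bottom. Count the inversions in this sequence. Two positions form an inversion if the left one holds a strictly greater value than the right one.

20 out-of-order pairs

Count, for each position, how many later elements it exceeds:
26 → 16, 18, 21, 20 → 4
43 → 16, 18, 41, 21, 34, 20, 38, 35 → 8
16 → none → 0
18 → none → 0
41 → 21, 34, 20, 38, 35 → 5
21 → 20 → 1
34 → 20 → 1
20 → none → 0
38 → 35 → 1
35 → none → 0
Sum: 4 + 8 + 0 + 0 + 5 + 1 + 1 + 0 + 1 + 0 = 20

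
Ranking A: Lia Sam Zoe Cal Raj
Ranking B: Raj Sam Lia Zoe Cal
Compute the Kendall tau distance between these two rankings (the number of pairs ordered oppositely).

5 discordant pairs

Assign each item its position (1..5) in the first ordering, then rewrite the second ordering as that position sequence:
positions: Lia→1, Sam→2, Zoe→3, Cal→4, Raj→5
second ordering as positions: [5, 2, 1, 3, 4]
Discordant pairs = inversions in this position sequence.
5: 2, 1, 3, 4 → 4
2: 1 → 1
1: 0
3: 0
4: 0
Total: 4 + 1 + 0 + 0 + 0 = 5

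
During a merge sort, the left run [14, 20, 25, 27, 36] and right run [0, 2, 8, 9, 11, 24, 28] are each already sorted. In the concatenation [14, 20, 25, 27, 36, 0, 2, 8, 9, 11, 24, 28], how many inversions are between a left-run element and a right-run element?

29

Take each right-half value and tally the left-half values above it:
r = 0: 14, 20, 25, 27, 36 → 5
r = 2: 14, 20, 25, 27, 36 → 5
r = 8: 14, 20, 25, 27, 36 → 5
r = 9: 14, 20, 25, 27, 36 → 5
r = 11: 14, 20, 25, 27, 36 → 5
r = 24: 25, 27, 36 → 3
r = 28: 36 → 1
Cross-inversions: 5 + 5 + 5 + 5 + 5 + 3 + 1 = 29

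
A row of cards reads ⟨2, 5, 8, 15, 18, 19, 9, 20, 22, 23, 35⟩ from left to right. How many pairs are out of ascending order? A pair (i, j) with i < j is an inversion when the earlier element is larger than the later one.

Sweep left to right; for each value list the smaller values that follow it:
2: 0
5: 0
8: 0
15: 1
18: 1
19: 1
9: 0
20: 0
22: 0
23: 0
35: 0
Sum: 0 + 0 + 0 + 1 + 1 + 1 + 0 + 0 + 0 + 0 + 0 = 3

3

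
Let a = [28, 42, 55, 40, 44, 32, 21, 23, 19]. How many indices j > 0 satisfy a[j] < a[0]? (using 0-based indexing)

3

The element at index 0 is 28.
Elements after it: 42, 55, 40, 44, 32, 21, 23, 19
Those smaller than 28: 21, 23, 19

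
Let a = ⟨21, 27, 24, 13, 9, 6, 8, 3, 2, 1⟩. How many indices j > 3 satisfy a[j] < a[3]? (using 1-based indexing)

The element at index 3 is 24.
Elements after it: 13, 9, 6, 8, 3, 2, 1
Those smaller than 24: 13, 9, 6, 8, 3, 2, 1

7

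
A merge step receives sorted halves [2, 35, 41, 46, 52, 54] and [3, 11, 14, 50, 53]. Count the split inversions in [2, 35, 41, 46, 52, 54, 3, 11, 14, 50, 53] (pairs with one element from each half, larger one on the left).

18

Count, for every r in R, how many entries of L exceed r:
r = 3: 35, 41, 46, 52, 54 → 5
r = 11: 35, 41, 46, 52, 54 → 5
r = 14: 35, 41, 46, 52, 54 → 5
r = 50: 52, 54 → 2
r = 53: 54 → 1
Cross-inversions: 5 + 5 + 5 + 2 + 1 = 18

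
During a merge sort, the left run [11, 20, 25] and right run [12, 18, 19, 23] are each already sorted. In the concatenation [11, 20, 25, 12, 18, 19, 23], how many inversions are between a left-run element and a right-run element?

7 split inversions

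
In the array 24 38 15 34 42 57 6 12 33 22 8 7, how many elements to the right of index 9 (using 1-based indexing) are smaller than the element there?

The element at index 9 is 33.
Elements after it: 22, 8, 7
Those smaller than 33: 22, 8, 7

3 such elements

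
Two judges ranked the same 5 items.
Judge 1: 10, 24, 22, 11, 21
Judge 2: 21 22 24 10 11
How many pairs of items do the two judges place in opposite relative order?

Assign each item its position (1..5) in the first ordering, then rewrite the second ordering as that position sequence:
positions: 10→1, 24→2, 22→3, 11→4, 21→5
second ordering as positions: [5, 3, 2, 1, 4]
Discordant pairs = inversions in this position sequence.
5: 3, 2, 1, 4 → 4
3: 2, 1 → 2
2: 1 → 1
1: 0
4: 0
Total: 4 + 2 + 1 + 0 + 0 = 7

7 discordant pairs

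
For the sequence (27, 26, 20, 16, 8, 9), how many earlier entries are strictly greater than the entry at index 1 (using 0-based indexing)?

The element at index 1 is 26.
Elements before it: 27
Those larger than 26: 27

1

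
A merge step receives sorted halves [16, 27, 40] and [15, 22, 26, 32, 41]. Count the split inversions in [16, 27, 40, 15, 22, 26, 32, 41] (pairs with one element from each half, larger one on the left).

Take each right-half value and tally the left-half values above it:
r = 15: 16, 27, 40 → 3
r = 22: 27, 40 → 2
r = 26: 27, 40 → 2
r = 32: 40 → 1
r = 41: none → 0
Cross-inversions: 3 + 2 + 2 + 1 + 0 = 8

8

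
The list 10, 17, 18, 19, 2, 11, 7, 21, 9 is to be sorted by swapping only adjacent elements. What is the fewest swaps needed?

There are 18 adjacent swaps.

Each adjacent swap fixes exactly one inversion, so the minimum swap count equals the number of inversions.
Count inversions — for each element, later elements that are smaller:
10: 2, 7, 9 → 3
17: 2, 11, 7, 9 → 4
18: 2, 11, 7, 9 → 4
19: 2, 11, 7, 9 → 4
2: none → 0
11: 7, 9 → 2
7: none → 0
21: 9 → 1
9: none → 0
Total inversions: 3 + 4 + 4 + 4 + 0 + 2 + 0 + 1 + 0 = 18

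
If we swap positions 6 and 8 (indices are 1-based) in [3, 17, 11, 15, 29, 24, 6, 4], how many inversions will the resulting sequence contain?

Inversions: 11

Positions 6 and 8 hold 24 and 4; after swapping, the array is [3, 17, 11, 15, 29, 4, 6, 24].
Sweep left to right; for each value list the smaller values that follow it:
3 → none → 0
17 → 11, 15, 4, 6 → 4
11 → 4, 6 → 2
15 → 4, 6 → 2
29 → 4, 6, 24 → 3
4 → none → 0
6 → none → 0
24 → none → 0
Sum: 0 + 4 + 2 + 2 + 3 + 0 + 0 + 0 = 11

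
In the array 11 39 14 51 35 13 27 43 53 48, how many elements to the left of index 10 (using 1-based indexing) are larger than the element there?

The element at index 10 is 48.
Elements before it: 11, 39, 14, 51, 35, 13, 27, 43, 53
Those larger than 48: 51, 53

2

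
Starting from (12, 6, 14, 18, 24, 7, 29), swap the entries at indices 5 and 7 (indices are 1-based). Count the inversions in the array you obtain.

Inversions: 6

Positions 5 and 7 hold 24 and 29; after swapping, the array is [12, 6, 14, 18, 29, 7, 24].
Element-by-element contributions:
12: 2
6: 0
14: 1
18: 1
29: 2
7: 0
24: 0
Sum: 2 + 0 + 1 + 1 + 2 + 0 + 0 = 6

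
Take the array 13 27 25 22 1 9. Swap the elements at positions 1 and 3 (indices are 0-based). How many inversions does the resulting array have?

There are 8 inversions.

Positions 1 and 3 hold 27 and 22; after swapping, the array is [13, 22, 25, 27, 1, 9].
For each element, count later entries that are smaller:
13: 2
22: 2
25: 2
27: 2
1: 0
9: 0
Sum: 2 + 2 + 2 + 2 + 0 + 0 = 8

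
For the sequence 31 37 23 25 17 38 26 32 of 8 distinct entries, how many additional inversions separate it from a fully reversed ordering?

15 inversions short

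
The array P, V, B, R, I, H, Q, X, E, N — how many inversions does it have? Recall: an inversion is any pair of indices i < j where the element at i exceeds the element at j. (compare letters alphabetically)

Sweep left to right; for each value list the smaller values that follow it:
P: 5
V: 7
B: 0
R: 5
I: 2
H: 1
Q: 2
X: 2
E: 0
N: 0
Sum: 5 + 7 + 0 + 5 + 2 + 1 + 2 + 2 + 0 + 0 = 24

24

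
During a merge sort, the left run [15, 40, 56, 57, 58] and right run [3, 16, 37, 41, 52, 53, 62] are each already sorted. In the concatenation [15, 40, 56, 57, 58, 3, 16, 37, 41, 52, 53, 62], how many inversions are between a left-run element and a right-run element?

Take each right-half value and tally the left-half values above it:
r = 3: 15, 40, 56, 57, 58 → 5
r = 16: 40, 56, 57, 58 → 4
r = 37: 40, 56, 57, 58 → 4
r = 41: 56, 57, 58 → 3
r = 52: 56, 57, 58 → 3
r = 53: 56, 57, 58 → 3
r = 62: none → 0
Cross-inversions: 5 + 4 + 4 + 3 + 3 + 3 + 0 = 22

22 split inversions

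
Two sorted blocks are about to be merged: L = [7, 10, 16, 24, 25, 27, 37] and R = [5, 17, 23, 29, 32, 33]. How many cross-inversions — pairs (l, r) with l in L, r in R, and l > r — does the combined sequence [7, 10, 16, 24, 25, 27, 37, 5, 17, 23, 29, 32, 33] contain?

18 split inversions

Count, for every r in R, how many entries of L exceed r:
r = 5: 7, 10, 16, 24, 25, 27, 37 → 7
r = 17: 24, 25, 27, 37 → 4
r = 23: 24, 25, 27, 37 → 4
r = 29: 37 → 1
r = 32: 37 → 1
r = 33: 37 → 1
Cross-inversions: 7 + 4 + 4 + 1 + 1 + 1 = 18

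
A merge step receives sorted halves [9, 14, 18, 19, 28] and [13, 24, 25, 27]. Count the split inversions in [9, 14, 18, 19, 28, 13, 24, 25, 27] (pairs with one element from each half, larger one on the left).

7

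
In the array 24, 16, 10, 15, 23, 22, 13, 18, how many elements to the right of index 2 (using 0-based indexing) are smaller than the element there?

0 such elements

The element at index 2 is 10.
Elements after it: 15, 23, 22, 13, 18
None of them are smaller than 10.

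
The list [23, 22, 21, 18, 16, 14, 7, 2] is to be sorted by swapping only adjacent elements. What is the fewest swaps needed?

28

Minimum adjacent swaps = number of inversions (each swap of adjacent out-of-order elements removes one inversion and no swap can remove more).
Count inversions — for each element, later elements that are smaller:
23: 22, 21, 18, 16, 14, 7, 2 → 7
22: 21, 18, 16, 14, 7, 2 → 6
21: 18, 16, 14, 7, 2 → 5
18: 16, 14, 7, 2 → 4
16: 14, 7, 2 → 3
14: 7, 2 → 2
7: 2 → 1
2: none → 0
Total inversions: 7 + 6 + 5 + 4 + 3 + 2 + 1 + 0 = 28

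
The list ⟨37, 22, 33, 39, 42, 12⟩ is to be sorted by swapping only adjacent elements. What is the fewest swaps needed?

7

Minimum adjacent swaps = number of inversions (each swap of adjacent out-of-order elements removes one inversion and no swap can remove more).
Count inversions — for each element, later elements that are smaller:
37: 22, 33, 12 → 3
22: 12 → 1
33: 12 → 1
39: 12 → 1
42: 12 → 1
12: none → 0
Total inversions: 3 + 1 + 1 + 1 + 1 + 0 = 7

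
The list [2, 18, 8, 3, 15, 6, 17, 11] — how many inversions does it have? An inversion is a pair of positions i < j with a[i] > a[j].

11

Count, for each position, how many later elements it exceeds:
2 → none → 0
18 → 8, 3, 15, 6, 17, 11 → 6
8 → 3, 6 → 2
3 → none → 0
15 → 6, 11 → 2
6 → none → 0
17 → 11 → 1
11 → none → 0
Sum: 0 + 6 + 2 + 0 + 2 + 0 + 1 + 0 = 11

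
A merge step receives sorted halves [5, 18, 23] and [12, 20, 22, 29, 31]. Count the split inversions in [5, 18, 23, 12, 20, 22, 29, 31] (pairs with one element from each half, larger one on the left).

Count, for every r in R, how many entries of L exceed r:
r = 12: 18, 23 → 2
r = 20: 23 → 1
r = 22: 23 → 1
r = 29: none → 0
r = 31: none → 0
Cross-inversions: 2 + 1 + 1 + 0 + 0 = 4

4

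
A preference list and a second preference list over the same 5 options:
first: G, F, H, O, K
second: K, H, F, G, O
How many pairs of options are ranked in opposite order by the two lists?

Assign each item its position (1..5) in the first ordering, then rewrite the second ordering as that position sequence:
positions: G→1, F→2, H→3, O→4, K→5
second ordering as positions: [5, 3, 2, 1, 4]
Discordant pairs = inversions in this position sequence.
5: 3, 2, 1, 4 → 4
3: 2, 1 → 2
2: 1 → 1
1: 0
4: 0
Total: 4 + 2 + 1 + 0 + 0 = 7

Pairs: 7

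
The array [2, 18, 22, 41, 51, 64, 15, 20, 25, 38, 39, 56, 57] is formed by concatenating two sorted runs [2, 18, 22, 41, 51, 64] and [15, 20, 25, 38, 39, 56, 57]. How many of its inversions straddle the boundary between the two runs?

Take each right-half value and tally the left-half values above it:
r = 15: 18, 22, 41, 51, 64 → 5
r = 20: 22, 41, 51, 64 → 4
r = 25: 41, 51, 64 → 3
r = 38: 41, 51, 64 → 3
r = 39: 41, 51, 64 → 3
r = 56: 64 → 1
r = 57: 64 → 1
Cross-inversions: 5 + 4 + 3 + 3 + 3 + 1 + 1 = 20

20 cross-inversions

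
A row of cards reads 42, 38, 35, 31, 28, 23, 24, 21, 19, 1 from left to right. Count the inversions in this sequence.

Sweep left to right; for each value list the smaller values that follow it:
42 → 38, 35, 31, 28, 23, 24, 21, 19, 1 → 9
38 → 35, 31, 28, 23, 24, 21, 19, 1 → 8
35 → 31, 28, 23, 24, 21, 19, 1 → 7
31 → 28, 23, 24, 21, 19, 1 → 6
28 → 23, 24, 21, 19, 1 → 5
23 → 21, 19, 1 → 3
24 → 21, 19, 1 → 3
21 → 19, 1 → 2
19 → 1 → 1
1 → none → 0
Sum: 9 + 8 + 7 + 6 + 5 + 3 + 3 + 2 + 1 + 0 = 44

Inversions: 44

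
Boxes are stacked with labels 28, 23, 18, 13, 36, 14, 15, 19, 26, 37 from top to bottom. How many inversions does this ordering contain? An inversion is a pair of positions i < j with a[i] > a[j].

19

Sweep left to right; for each value list the smaller values that follow it:
28: 7
23: 5
18: 3
13: 0
36: 4
14: 0
15: 0
19: 0
26: 0
37: 0
Sum: 7 + 5 + 3 + 0 + 4 + 0 + 0 + 0 + 0 + 0 = 19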